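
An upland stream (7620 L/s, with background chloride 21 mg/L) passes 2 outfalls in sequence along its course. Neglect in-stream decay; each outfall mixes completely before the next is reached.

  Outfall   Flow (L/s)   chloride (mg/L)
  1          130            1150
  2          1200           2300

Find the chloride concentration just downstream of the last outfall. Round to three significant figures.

343 mg/L

After outfall 1: Q = 7620 + 130.0 = 7750 L/s; C = (7620·21.00 + 130.0·1150)/7750 = 39.94 mg/L.
After outfall 2: Q = 7750 + 1200 = 8950 L/s; C = (7750·39.94 + 1200·2300)/8950 = 343.0 mg/L.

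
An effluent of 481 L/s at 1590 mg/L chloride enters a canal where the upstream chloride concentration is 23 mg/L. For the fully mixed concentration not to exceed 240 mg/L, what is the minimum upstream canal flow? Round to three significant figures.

2990 L/s

Set C_mix = 240: (Q·23.00 + 481.0·1590) / (Q + 481.0) = 240
→ Q = 481.0·(1590 − 240)/(240 − 23.00) = 2992 L/s.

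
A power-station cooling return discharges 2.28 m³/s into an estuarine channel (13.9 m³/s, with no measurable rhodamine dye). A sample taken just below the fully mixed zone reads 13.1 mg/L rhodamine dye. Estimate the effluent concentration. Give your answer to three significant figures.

93.0 mg/L

Mass balance: 13.90·0 + 2.280·Cₑ = 16.18·13.10
→ Cₑ = (16.18·13.10 − 13.90·0) / 2.280 = 92.96 mg/L.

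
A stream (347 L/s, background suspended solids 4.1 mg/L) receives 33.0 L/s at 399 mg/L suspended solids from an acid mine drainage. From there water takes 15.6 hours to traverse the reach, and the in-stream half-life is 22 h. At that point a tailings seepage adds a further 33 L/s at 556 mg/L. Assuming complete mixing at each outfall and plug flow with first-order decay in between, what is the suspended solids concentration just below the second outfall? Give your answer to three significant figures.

66.0 mg/L

Mixed concentration C = ΣQC/ΣQ = (347.0·4.100 + 33.00·399.0) / 380.0 = 14590/380.0 = 38.39 mg/L; combined flow 380.0 L/s.
Half-life 22 h → k = ln 2 / 22 = 0.03151 h⁻¹ = 0.7562 d⁻¹.
First-order decay: C = 38.39·exp(−k·t) = 38.39·0.6117 = 23.49 mg/L.
Second outfall: C = (380.0·23.49 + 33.00·556.0)/413.0 = 66.04 mg/L.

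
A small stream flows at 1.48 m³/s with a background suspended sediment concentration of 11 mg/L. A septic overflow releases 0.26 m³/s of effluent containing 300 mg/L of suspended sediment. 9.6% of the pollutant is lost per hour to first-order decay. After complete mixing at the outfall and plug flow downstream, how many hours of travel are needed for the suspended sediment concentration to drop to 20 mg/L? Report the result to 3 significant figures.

After mixing, C = (1.480·11.00 + 0.2600·300.0) / 1.740 = 94.28/1.740 = 54.18 mg/L.
9.6%/h lost → k = −ln(1 − 0.096) = 0.1009 h⁻¹.
54.18·exp(−k·t) = 20 → t = ln(54.18/20)/k = 35550 s = 9.875 h.

9.88 h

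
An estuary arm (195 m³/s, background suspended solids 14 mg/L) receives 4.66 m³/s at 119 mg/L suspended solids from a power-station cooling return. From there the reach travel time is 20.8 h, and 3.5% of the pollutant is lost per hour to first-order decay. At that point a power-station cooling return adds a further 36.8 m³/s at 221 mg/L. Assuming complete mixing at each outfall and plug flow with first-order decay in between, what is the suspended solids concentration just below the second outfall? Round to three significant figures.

Conservation of mass: C = (195.0·14.00 + 4.660·119.0) / 199.7 = 3285/199.7 = 16.45 mg/L; combined flow 199.7 m³/s.
3.5%/h lost → k = −ln(1 − 0.035) = 0.03563 h⁻¹.
After decay, C = 16.45 × e^(−kt) = 16.45 × 0.4766 = 7.841 mg/L.
At the second outfall, C = (199.7·7.841 + 36.80·221.0) / (199.7 + 36.80) = 41.01 mg/L.

41.0 mg/L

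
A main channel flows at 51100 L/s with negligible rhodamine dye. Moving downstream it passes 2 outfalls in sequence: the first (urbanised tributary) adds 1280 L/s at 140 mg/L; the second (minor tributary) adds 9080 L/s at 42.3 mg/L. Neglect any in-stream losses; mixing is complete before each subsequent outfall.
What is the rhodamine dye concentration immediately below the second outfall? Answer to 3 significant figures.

9.17 mg/L

Below outfall 1: Q → 52380 L/s, C = (51100·0 + 1280·140.0)/52380 = 3.421 mg/L.
Below outfall 2: Q → 61460 L/s, C = (52380·3.421 + 9080·42.30)/61460 = 9.165 mg/L.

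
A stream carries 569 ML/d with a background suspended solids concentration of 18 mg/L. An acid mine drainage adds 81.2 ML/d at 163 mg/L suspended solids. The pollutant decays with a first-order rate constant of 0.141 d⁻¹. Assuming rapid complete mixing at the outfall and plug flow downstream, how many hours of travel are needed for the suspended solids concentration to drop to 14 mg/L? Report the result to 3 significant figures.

Flow-weighted average: C = (569.0·18.00 + 81.20·163.0) / 650.2 = 23480/650.2 = 36.11 mg/L.
36.11·exp(−k·t) = 14 → t = ln(36.11/14)/k = 580600 s = 161.3 h.

161 h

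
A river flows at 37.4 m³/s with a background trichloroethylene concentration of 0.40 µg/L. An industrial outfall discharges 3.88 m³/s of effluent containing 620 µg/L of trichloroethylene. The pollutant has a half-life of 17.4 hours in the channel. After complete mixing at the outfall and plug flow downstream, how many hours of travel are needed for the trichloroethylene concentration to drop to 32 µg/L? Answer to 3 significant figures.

Mass balance: C = (37.40·0.4000 + 3.880·620.0) / 41.28 = 2421/41.28 = 58.64 µg/L.
Half-life 17.4 h → k = ln 2 / 17.4 = 0.03984 h⁻¹ = 0.9561 d⁻¹.
58.64·exp(−k·t) = 32 → t = ln(58.64/32)/k = 54730 s = 15.20 h.

15.2 h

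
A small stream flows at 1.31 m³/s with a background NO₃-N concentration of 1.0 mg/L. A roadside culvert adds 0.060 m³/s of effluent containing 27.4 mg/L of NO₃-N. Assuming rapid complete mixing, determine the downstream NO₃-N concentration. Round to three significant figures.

2.16 mg/L

Mass balance: C = (1.310·1.000 + 0.06000·27.40) / 1.370 = 2.954/1.370 = 2.156 mg/L.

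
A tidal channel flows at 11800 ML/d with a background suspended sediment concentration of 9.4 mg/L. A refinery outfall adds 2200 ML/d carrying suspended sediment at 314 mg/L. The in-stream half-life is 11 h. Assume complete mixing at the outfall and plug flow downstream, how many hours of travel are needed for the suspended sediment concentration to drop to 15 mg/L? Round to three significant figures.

Mixed concentration C = ΣQC/ΣQ = (11800·9.400 + 2200·314.0) / 14000 = 801700/14000 = 57.27 mg/L.
Half-life 11 h → k = ln 2 / 11 = 0.06301 h⁻¹ = 1.512 d⁻¹.
57.27·exp(−k·t) = 15 → t = ln(57.27/15)/k = 76540 s = 21.26 h.

21.3 h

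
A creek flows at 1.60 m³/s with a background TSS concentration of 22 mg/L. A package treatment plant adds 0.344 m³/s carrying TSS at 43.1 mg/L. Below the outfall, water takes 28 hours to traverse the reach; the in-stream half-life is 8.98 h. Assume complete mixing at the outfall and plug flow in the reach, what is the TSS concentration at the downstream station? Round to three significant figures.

Flow-weighted average: C = (1.600·22.00 + 0.3440·43.10) / 1.944 = 50.03/1.944 = 25.73 mg/L.
Half-life 8.98 h → k = ln 2 / 8.98 = 0.07719 h⁻¹ = 1.853 d⁻¹.
Applying C = C₀e^(−kt): 25.73 × 0.1152 = 2.964 mg/L.

2.96 mg/L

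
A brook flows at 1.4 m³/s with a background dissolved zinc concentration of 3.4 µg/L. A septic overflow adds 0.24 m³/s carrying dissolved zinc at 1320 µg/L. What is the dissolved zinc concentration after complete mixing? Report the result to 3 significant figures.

196 µg/L

Conservation of mass: C = (1.400·3.400 + 0.2400·1320) / 1.640 = 321.6/1.640 = 196.1 µg/L.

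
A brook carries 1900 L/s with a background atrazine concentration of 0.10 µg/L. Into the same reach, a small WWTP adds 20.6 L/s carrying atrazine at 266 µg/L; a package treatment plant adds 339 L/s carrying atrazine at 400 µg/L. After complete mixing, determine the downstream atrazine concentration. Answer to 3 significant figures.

Flow-weighted average: C = (1900·0.1000 + 20.60·266.0 + 339.0·400.0) / 2260 = 141300/2260 = 62.52 µg/L.

62.5 µg/L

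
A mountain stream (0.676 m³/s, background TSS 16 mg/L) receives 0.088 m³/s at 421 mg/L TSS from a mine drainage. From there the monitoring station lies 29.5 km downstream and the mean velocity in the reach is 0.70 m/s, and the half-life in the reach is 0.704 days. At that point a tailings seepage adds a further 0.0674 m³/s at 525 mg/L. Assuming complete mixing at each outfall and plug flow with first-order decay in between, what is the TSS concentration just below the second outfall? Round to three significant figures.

78.2 mg/L

Flow-weighted average: C = (0.6760·16.00 + 0.08800·421.0) / 0.7640 = 47.86/0.7640 = 62.65 mg/L; combined flow 0.7640 m³/s.
Travel time t = 29.5·1000 / 0.70 = 42140 s = 11.71 h.
Half-life 0.704 d → k = ln 2 / 0.704 = 0.9846 d⁻¹.
After decay, C = 62.65 × e^(−kt) = 62.65 × 0.6186 = 38.76 mg/L.
Second outfall: C = (0.7640·38.76 + 0.06740·525.0)/0.8314 = 78.18 mg/L.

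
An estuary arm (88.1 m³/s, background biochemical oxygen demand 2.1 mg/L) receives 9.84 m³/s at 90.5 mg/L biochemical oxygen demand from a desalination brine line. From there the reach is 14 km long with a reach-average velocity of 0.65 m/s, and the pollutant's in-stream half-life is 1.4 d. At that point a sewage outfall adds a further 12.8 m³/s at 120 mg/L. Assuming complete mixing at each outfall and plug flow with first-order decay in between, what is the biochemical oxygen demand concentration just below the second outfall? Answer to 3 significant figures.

After mixing, C = (88.10·2.100 + 9.840·90.50) / 97.94 = 1076/97.94 = 10.98 mg/L; combined flow 97.94 m³/s.
Travel time t = 14·1000 / 0.65 = 21540 s = 5.983 h.
Half-life 1.4 d → k = ln 2 / 1.4 = 0.4951 d⁻¹.
After decay, C = 10.98 × e^(−kt) = 10.98 × 0.8839 = 9.706 mg/L.
Second outfall: C = (97.94·9.706 + 12.80·120.0)/110.7 = 22.45 mg/L.

22.5 mg/L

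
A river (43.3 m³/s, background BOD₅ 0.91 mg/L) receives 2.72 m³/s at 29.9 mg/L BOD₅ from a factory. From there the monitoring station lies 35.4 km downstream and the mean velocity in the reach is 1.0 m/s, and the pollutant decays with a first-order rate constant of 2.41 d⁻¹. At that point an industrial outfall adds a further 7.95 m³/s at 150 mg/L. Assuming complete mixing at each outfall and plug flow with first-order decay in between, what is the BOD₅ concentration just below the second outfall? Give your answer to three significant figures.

After mixing, C = (43.30·0.9100 + 2.720·29.90) / 46.02 = 120.7/46.02 = 2.623 mg/L; combined flow 46.02 m³/s.
Travel time t = 35.4·1000 / 1.0 = 35400 s = 9.833 h.
Applying C = C₀e^(−kt): 2.623 × 0.3725 = 0.9773 mg/L.
Second outfall: C = (46.02·0.9773 + 7.950·150.0)/53.97 = 22.93 mg/L.

22.9 mg/L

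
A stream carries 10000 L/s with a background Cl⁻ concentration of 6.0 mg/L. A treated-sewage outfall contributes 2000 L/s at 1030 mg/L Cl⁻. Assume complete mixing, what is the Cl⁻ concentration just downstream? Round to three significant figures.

177 mg/L

Mass balance: C = (10000·6.000 + 2000·1030) / 12000 = 2120000/12000 = 176.7 mg/L.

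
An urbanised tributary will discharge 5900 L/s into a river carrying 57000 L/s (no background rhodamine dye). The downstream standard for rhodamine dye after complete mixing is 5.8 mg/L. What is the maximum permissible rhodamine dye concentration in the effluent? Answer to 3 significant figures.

At the limit, (Qr·Cr + Qe·Cₑ)/(Qr + Qe) = 5.8:
Cₑ = (62900·5.8 − 57000·0) / 5900 = 61.83 mg/L.

61.8 mg/L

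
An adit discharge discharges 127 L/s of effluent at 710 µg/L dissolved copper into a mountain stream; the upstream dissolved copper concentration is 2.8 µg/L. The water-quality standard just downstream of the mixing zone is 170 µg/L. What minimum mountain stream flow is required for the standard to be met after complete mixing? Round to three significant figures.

Set C_mix = 170: (Q·2.800 + 127.0·710.0) / (Q + 127.0) = 170
→ Q = 127.0·(710.0 − 170)/(170 − 2.800) = 410.2 L/s.

410 L/s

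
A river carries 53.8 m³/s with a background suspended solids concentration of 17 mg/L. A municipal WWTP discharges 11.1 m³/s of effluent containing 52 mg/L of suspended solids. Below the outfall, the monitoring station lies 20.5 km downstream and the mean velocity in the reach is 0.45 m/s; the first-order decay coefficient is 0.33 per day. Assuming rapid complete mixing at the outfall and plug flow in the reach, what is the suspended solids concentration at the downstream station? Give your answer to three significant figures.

Flow-weighted average: C = (53.80·17.00 + 11.10·52.00) / 64.90 = 1492/64.90 = 22.99 mg/L.
Travel time t = 20.5·1000 / 0.45 = 45560 s = 12.65 h.
First-order decay: C = 22.99·exp(−k·t) = 22.99·0.8403 = 19.32 mg/L.

19.3 mg/L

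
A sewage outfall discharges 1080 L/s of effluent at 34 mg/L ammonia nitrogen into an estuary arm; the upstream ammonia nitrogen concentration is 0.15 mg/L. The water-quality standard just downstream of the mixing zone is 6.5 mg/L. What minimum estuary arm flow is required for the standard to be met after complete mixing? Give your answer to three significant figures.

Set C_mix = 6.5: (Q·0.1500 + 1080·34.00) / (Q + 1080) = 6.5
→ Q = 1080·(34.00 − 6.5)/(6.5 − 0.1500) = 4677 L/s.

4680 L/s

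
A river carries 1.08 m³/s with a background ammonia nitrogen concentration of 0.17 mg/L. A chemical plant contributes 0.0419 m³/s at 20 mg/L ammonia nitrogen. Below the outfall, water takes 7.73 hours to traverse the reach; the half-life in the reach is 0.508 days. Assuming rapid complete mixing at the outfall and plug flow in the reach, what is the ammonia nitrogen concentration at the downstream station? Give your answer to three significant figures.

After mixing, C = (1.080·0.1700 + 0.04190·20.00) / 1.122 = 1.022/1.122 = 0.9106 mg/L.
Half-life 0.508 d → k = ln 2 / 0.508 = 1.364 d⁻¹.
After decay, C = 0.9106 × e^(−kt) = 0.9106 × 0.6444 = 0.5868 mg/L.

0.587 mg/L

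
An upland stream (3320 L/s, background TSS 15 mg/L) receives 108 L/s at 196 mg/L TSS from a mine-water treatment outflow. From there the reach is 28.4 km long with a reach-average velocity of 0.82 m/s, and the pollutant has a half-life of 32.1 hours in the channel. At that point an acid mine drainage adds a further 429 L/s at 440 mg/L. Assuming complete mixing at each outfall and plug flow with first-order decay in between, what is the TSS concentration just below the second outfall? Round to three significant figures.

63.9 mg/L

Mass balance: C = (3320·15.00 + 108.0·196.0) / 3428 = 70970/3428 = 20.70 mg/L; combined flow 3428 L/s.
Travel time t = 28.4·1000 / 0.82 = 34630 s = 9.621 h.
Half-life 32.1 h → k = ln 2 / 32.1 = 0.02159 h⁻¹ = 0.5182 d⁻¹.
Applying C = C₀e^(−kt): 20.70 × 0.8124 = 16.82 mg/L.
At the second outfall, C = (3428·16.82 + 429.0·440.0) / (3428 + 429.0) = 63.89 mg/L.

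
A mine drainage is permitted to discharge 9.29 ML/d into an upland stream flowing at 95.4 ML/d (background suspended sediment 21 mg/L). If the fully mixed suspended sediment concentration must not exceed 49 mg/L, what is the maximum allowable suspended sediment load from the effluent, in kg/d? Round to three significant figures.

Mass balance at the limit: 95.40·21.00 + 9.290·Cₑ = 104.7·49 → Cₑ = 336.5 mg/L.
9.290 ML/d = 0.1075 m³/s. Load = 0.1075 m³/s × 336.5 g/m³ × 86 400 s/d = 3126 kg/d.

3130 kg/d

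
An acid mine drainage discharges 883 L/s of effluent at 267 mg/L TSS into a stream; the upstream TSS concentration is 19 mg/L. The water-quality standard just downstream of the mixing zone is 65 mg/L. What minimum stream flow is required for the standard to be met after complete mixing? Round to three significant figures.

3880 L/s

Set C_mix = 65: (Q·19.00 + 883.0·267.0) / (Q + 883.0) = 65
→ Q = 883.0·(267.0 − 65)/(65 − 19.00) = 3878 L/s.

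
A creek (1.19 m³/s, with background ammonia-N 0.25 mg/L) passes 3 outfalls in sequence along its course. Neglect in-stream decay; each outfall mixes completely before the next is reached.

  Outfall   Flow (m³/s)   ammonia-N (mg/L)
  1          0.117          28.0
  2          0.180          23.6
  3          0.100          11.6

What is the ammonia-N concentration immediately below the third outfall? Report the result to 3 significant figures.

5.66 mg/L

Outfall 1: combined Q = 1.307 m³/s; C = (1.190·0.2500 + 0.1170·28.00)/1.307 = 2.734 mg/L.
Outfall 2: combined Q = 1.487 m³/s; C = (1.307·2.734 + 0.1800·23.60)/1.487 = 5.260 mg/L.
Outfall 3: combined Q = 1.587 m³/s; C = (1.487·5.260 + 0.1000·11.60)/1.587 = 5.659 mg/L.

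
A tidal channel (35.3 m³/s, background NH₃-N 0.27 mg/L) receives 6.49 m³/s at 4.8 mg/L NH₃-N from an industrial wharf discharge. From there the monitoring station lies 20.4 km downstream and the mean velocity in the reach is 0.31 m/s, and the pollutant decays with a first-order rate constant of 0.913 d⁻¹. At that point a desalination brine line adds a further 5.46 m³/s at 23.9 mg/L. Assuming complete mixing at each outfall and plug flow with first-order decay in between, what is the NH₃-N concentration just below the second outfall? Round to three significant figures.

3.19 mg/L

After mixing, C = (35.30·0.2700 + 6.490·4.800) / 41.79 = 40.68/41.79 = 0.9735 mg/L; combined flow 41.79 m³/s.
Travel time t = 20.4·1000 / 0.31 = 65810 s = 18.28 h.
Decay over the reach: 0.9735·exp(−kt) = 0.9735·0.4989 = 0.4857 mg/L.
At the second outfall, C = (41.79·0.4857 + 5.460·23.90) / (41.79 + 5.460) = 3.191 mg/L.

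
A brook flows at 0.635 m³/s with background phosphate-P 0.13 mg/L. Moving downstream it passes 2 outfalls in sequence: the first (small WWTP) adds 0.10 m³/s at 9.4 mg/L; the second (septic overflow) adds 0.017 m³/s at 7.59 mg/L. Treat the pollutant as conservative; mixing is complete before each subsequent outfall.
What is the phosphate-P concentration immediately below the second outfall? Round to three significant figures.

Below outfall 1: Q → 0.7350 m³/s, C = (0.6350·0.1300 + 0.1000·9.400)/0.7350 = 1.391 mg/L.
Below outfall 2: Q → 0.7520 m³/s, C = (0.7350·1.391 + 0.01700·7.590)/0.7520 = 1.531 mg/L.

1.53 mg/L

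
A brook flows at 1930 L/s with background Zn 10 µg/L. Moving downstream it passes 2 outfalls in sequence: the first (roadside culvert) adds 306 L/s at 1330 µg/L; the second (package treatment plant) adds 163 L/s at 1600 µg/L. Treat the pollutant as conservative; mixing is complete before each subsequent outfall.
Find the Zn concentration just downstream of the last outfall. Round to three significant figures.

286 µg/L

After outfall 1: Q = 1930 + 306.0 = 2236 L/s; C = (1930·10.00 + 306.0·1330)/2236 = 190.6 µg/L.
After outfall 2: Q = 2236 + 163.0 = 2399 L/s; C = (2236·190.6 + 163.0·1600)/2399 = 286.4 µg/L.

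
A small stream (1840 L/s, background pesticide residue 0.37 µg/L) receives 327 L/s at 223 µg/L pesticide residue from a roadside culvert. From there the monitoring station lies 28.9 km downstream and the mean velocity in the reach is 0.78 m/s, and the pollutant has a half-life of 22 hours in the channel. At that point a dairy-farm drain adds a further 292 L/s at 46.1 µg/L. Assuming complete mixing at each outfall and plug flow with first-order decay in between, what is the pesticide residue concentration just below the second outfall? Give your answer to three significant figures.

Flow-weighted average: C = (1840·0.3700 + 327.0·223.0) / 2167 = 73600/2167 = 33.96 µg/L; combined flow 2167 L/s.
Travel time t = 28.9·1000 / 0.78 = 37050 s = 10.29 h.
Half-life 22 h → k = ln 2 / 22 = 0.03151 h⁻¹ = 0.7562 d⁻¹.
After decay, C = 33.96 × e^(−kt) = 33.96 × 0.7231 = 24.56 µg/L.
At the second outfall, C = (2167·24.56 + 292.0·46.10) / (2167 + 292.0) = 27.12 µg/L.

27.1 µg/L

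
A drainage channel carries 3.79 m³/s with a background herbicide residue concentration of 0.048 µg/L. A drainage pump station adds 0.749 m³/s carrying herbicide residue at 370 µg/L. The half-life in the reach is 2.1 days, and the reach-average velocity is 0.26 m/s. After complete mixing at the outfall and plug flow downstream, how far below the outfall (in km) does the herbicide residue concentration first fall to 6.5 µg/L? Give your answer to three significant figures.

After mixing, C = (3.790·0.04800 + 0.7490·370.0) / 4.539 = 277.3/4.539 = 61.10 µg/L.
Half-life 2.1 d → k = ln 2 / 2.1 = 0.3301 d⁻¹.
Set 61.10·exp(−k·t) = 6.5 → t = ln(61.10/6.5)/k = 586500 s = 162.9 h.
Distance = v·t = 0.26·586500 = 152500 m = 152.5 km.

152 km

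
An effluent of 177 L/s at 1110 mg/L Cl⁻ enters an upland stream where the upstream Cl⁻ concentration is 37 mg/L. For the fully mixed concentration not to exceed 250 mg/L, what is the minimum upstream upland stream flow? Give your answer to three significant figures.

715 L/s

Set C_mix = 250: (Q·37.00 + 177.0·1110) / (Q + 177.0) = 250
→ Q = 177.0·(1110 − 250)/(250 − 37.00) = 714.6 L/s.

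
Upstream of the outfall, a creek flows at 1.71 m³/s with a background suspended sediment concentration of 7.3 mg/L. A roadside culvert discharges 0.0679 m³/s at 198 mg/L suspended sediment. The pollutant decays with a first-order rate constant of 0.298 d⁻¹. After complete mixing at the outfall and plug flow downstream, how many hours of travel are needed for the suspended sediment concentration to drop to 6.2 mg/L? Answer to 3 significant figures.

Mass balance: C = (1.710·7.300 + 0.06790·198.0) / 1.778 = 25.93/1.778 = 14.58 mg/L.
14.58·exp(−k·t) = 6.2 → t = ln(14.58/6.2)/k = 248000 s = 68.88 h.

68.9 h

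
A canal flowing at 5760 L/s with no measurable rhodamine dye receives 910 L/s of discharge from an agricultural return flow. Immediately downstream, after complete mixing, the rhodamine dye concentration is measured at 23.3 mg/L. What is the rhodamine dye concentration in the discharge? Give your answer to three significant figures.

171 mg/L

Mass balance: 5760·0 + 910.0·Cₑ = 6670·23.30
→ Cₑ = (6670·23.30 − 5760·0) / 910.0 = 170.8 mg/L.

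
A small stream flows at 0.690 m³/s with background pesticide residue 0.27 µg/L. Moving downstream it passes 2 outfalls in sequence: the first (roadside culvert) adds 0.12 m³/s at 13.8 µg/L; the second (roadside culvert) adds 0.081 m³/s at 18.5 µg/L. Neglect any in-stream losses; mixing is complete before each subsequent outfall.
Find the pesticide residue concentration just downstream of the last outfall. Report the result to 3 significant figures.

Outfall 1: combined Q = 0.8100 m³/s; C = (0.6900·0.2700 + 0.1200·13.80)/0.8100 = 2.274 µg/L.
Outfall 2: combined Q = 0.8910 m³/s; C = (0.8100·2.274 + 0.08100·18.50)/0.8910 = 3.749 µg/L.

3.75 µg/L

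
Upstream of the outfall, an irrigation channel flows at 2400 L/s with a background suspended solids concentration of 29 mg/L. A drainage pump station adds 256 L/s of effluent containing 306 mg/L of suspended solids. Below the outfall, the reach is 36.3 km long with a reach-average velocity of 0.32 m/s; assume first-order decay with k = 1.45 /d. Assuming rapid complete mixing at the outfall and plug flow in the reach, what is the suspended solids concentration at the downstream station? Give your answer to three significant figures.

Conservation of mass: C = (2400·29.00 + 256.0·306.0) / 2656 = 147900/2656 = 55.70 mg/L.
Travel time t = 36.3·1000 / 0.32 = 113400 s = 31.51 h.
After decay, C = 55.70 × e^(−kt) = 55.70 × 0.1490 = 8.300 mg/L.

8.30 mg/L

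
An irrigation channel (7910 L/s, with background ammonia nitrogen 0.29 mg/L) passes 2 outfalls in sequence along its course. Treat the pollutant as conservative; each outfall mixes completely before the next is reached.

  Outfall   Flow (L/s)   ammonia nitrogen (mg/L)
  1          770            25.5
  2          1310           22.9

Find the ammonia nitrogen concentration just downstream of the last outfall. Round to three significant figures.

Below outfall 1: Q → 8680 L/s, C = (7910·0.2900 + 770.0·25.50)/8680 = 2.526 mg/L.
Below outfall 2: Q → 9990 L/s, C = (8680·2.526 + 1310·22.90)/9990 = 5.198 mg/L.

5.20 mg/L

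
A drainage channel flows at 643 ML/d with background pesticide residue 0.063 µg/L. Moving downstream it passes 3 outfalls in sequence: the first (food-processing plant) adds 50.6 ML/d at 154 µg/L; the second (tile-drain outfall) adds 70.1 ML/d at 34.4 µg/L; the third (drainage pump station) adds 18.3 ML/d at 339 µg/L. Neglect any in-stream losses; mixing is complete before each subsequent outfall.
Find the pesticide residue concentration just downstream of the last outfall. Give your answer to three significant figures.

21.0 µg/L

After outfall 1: Q = 643.0 + 50.60 = 693.6 ML/d; C = (643.0·0.06300 + 50.60·154.0)/693.6 = 11.29 µg/L.
After outfall 2: Q = 693.6 + 70.10 = 763.7 ML/d; C = (693.6·11.29 + 70.10·34.40)/763.7 = 13.41 µg/L.
After outfall 3: Q = 763.7 + 18.30 = 782.0 ML/d; C = (763.7·13.41 + 18.30·339.0)/782.0 = 21.03 µg/L.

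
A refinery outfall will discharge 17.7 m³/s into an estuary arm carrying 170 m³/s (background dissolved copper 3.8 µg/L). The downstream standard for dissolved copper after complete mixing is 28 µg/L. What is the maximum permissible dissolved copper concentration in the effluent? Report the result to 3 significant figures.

At the limit, (Qr·Cr + Qe·Cₑ)/(Qr + Qe) = 28:
Cₑ = (187.7·28 − 170.0·3.800) / 17.70 = 260.4 µg/L.

260 µg/L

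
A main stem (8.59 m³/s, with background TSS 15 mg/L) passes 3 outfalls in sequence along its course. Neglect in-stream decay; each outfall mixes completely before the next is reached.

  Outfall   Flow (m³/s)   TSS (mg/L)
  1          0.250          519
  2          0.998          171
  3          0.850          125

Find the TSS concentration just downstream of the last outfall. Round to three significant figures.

Below outfall 1: Q → 8.840 m³/s, C = (8.590·15.00 + 0.2500·519.0)/8.840 = 29.25 mg/L.
Below outfall 2: Q → 9.838 m³/s, C = (8.840·29.25 + 0.9980·171.0)/9.838 = 43.63 mg/L.
Below outfall 3: Q → 10.69 m³/s, C = (9.838·43.63 + 0.8500·125.0)/10.69 = 50.10 mg/L.

50.1 mg/L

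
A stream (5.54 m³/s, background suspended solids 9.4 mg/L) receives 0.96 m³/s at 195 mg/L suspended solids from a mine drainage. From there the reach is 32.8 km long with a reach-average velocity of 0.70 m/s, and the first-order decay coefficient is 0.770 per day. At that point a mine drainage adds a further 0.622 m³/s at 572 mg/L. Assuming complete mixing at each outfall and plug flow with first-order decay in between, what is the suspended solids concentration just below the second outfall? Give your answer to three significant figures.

72.1 mg/L

Conservation of mass: C = (5.540·9.400 + 0.9600·195.0) / 6.500 = 239.3/6.500 = 36.81 mg/L; combined flow 6.500 m³/s.
Travel time t = 32.8·1000 / 0.70 = 46860 s = 13.02 h.
Decay over the reach: 36.81·exp(−kt) = 36.81·0.6586 = 24.25 mg/L.
At the second outfall, C = (6.500·24.25 + 0.6220·572.0) / (6.500 + 0.6220) = 72.08 mg/L.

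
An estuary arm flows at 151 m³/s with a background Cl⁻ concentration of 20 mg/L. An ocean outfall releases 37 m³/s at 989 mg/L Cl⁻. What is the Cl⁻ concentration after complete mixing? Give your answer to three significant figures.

Mass balance: C = (151.0·20.00 + 37.00·989.0) / 188.0 = 39610/188.0 = 210.7 mg/L.

211 mg/L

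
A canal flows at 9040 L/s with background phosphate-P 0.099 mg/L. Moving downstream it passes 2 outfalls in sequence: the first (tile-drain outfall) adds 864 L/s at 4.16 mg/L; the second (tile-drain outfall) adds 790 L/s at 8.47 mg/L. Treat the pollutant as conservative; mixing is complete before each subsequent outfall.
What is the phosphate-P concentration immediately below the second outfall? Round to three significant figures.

Outfall 1: combined Q = 9904 L/s; C = (9040·0.09900 + 864.0·4.160)/9904 = 0.4533 mg/L.
Outfall 2: combined Q = 10690 L/s; C = (9904·0.4533 + 790.0·8.470)/10690 = 1.045 mg/L.

1.05 mg/L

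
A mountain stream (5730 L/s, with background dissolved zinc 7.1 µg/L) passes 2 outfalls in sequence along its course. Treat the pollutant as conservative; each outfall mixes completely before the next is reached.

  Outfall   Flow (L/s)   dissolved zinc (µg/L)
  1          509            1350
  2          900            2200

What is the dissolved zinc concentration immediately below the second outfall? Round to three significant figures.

Below outfall 1: Q → 6239 L/s, C = (5730·7.100 + 509.0·1350)/6239 = 116.7 µg/L.
Below outfall 2: Q → 7139 L/s, C = (6239·116.7 + 900.0·2200)/7139 = 379.3 µg/L.

379 µg/L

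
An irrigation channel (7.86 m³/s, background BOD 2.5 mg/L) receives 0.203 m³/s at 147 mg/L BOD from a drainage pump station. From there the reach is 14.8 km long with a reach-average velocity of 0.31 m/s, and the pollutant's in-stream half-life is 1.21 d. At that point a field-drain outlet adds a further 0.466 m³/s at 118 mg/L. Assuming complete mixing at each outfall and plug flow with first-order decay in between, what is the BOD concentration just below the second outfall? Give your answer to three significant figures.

10.7 mg/L

Mixed concentration C = ΣQC/ΣQ = (7.860·2.500 + 0.2030·147.0) / 8.063 = 49.49/8.063 = 6.138 mg/L; combined flow 8.063 m³/s.
Travel time t = 14.8·1000 / 0.31 = 47740 s = 13.26 h.
Half-life 1.21 d → k = ln 2 / 1.21 = 0.5728 d⁻¹.
Applying C = C₀e^(−kt): 6.138 × 0.7287 = 4.473 mg/L.
At the second outfall, C = (8.063·4.473 + 0.4660·118.0) / (8.063 + 0.4660) = 10.68 mg/L.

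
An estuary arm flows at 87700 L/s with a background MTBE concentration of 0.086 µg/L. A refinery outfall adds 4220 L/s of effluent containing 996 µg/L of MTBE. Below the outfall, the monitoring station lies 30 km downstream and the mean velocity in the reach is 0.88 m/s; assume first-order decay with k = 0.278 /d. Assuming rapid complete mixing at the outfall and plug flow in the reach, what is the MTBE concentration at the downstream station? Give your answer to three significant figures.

Mass balance: C = (87700·0.08600 + 4220·996.0) / 91920 = 4211000/91920 = 45.81 µg/L.
Travel time t = 30·1000 / 0.88 = 34090 s = 9.470 h.
After decay, C = 45.81 × e^(−kt) = 45.81 × 0.8961 = 41.05 µg/L.

41.0 µg/L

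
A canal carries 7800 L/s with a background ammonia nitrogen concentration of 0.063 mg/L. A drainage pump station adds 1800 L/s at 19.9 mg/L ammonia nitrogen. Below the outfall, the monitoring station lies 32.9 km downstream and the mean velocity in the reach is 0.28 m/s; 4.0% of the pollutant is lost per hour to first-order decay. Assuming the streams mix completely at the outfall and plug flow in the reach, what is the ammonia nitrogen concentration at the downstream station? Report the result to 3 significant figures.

0.998 mg/L

Mass balance: C = (7800·0.06300 + 1800·19.90) / 9600 = 36310/9600 = 3.782 mg/L.
Travel time t = 32.9·1000 / 0.28 = 117500 s = 32.64 h.
4.0%/h lost → k = −ln(1 − 0.04) = 0.04082 h⁻¹.
Applying C = C₀e^(−kt): 3.782 × 0.2638 = 0.9980 mg/L.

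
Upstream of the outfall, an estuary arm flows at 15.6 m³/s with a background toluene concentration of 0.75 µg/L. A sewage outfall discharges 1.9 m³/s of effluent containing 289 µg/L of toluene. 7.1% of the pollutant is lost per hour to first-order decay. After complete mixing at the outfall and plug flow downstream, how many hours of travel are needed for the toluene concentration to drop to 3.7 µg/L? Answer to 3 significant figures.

Mixed concentration C = ΣQC/ΣQ = (15.60·0.7500 + 1.900·289.0) / 17.50 = 560.8/17.50 = 32.05 µg/L.
7.1%/h lost → k = −ln(1 − 0.071) = 0.07365 h⁻¹.
32.05·exp(−k·t) = 3.7 → t = ln(32.05/3.7)/k = 105500 s = 29.31 h.

29.3 h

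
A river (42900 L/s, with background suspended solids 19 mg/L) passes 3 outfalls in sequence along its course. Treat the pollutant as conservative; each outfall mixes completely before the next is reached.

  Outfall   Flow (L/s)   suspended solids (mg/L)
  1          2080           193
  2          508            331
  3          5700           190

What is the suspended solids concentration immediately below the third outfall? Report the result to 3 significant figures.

After outfall 1: Q = 42900 + 2080 = 44980 L/s; C = (42900·19.00 + 2080·193.0)/44980 = 27.05 mg/L.
After outfall 2: Q = 44980 + 508.0 = 45490 L/s; C = (44980·27.05 + 508.0·331.0)/45490 = 30.44 mg/L.
After outfall 3: Q = 45490 + 5700 = 51190 L/s; C = (45490·30.44 + 5700·190.0)/51190 = 48.21 mg/L.

48.2 mg/L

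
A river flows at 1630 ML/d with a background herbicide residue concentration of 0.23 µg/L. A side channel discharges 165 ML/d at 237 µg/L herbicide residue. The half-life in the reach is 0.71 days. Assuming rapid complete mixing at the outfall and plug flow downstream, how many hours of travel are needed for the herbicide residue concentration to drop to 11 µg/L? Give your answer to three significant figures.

17.0 h

Mass balance: C = (1630·0.2300 + 165.0·237.0) / 1795 = 39480/1795 = 21.99 µg/L.
Half-life 0.71 d → k = ln 2 / 0.71 = 0.9763 d⁻¹.
21.99·exp(−k·t) = 11 → t = ln(21.99/11)/k = 61320 s = 17.03 h.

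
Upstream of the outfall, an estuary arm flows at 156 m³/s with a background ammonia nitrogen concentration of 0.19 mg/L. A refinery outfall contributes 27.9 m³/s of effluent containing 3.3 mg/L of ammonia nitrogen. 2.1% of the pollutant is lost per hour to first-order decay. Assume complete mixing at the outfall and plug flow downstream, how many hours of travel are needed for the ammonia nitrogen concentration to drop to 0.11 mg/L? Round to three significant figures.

Mass balance: C = (156.0·0.1900 + 27.90·3.300) / 183.9 = 121.7/183.9 = 0.6618 mg/L.
2.1%/h lost → k = −ln(1 − 0.021) = 0.02122 h⁻¹.
0.6618·exp(−k·t) = 0.11 → t = ln(0.6618/0.11)/k = 304400 s = 84.55 h.

84.6 h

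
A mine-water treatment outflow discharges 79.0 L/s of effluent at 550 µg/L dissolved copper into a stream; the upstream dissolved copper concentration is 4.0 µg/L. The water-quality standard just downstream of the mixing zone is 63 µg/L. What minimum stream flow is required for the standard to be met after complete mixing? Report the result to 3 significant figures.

Set C_mix = 63: (Q·4.000 + 79.00·550.0) / (Q + 79.00) = 63
→ Q = 79.00·(550.0 − 63)/(63 − 4.000) = 652.1 L/s.

652 L/s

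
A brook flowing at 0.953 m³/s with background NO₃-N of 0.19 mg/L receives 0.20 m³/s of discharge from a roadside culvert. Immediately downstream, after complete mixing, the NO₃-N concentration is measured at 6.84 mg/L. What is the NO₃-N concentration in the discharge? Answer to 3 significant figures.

38.5 mg/L

Mass balance: 0.9530·0.1900 + 0.2000·Cₑ = 1.153·6.840
→ Cₑ = (1.153·6.840 − 0.9530·0.1900) / 0.2000 = 38.53 mg/L.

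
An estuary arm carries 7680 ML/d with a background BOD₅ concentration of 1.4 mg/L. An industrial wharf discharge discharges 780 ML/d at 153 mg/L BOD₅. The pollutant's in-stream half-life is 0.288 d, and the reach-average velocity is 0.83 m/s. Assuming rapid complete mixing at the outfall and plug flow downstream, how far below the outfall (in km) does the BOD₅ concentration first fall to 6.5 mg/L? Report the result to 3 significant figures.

After mixing, C = (7680·1.400 + 780.0·153.0) / 8460 = 130100/8460 = 15.38 mg/L.
Half-life 0.288 d → k = ln 2 / 0.288 = 2.407 d⁻¹.
Set 15.38·exp(−k·t) = 6.5 → t = ln(15.38/6.5)/k = 30910 s = 8.587 h.
Distance = v·t = 0.83·30910 = 25660 m = 25.66 km.

25.7 km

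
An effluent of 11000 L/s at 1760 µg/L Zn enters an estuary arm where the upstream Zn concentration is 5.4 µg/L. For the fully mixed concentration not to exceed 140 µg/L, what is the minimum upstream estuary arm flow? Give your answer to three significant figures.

132000 L/s

Set C_mix = 140: (Q·5.400 + 11000·1760) / (Q + 11000) = 140
→ Q = 11000·(1760 − 140)/(140 − 5.400) = 132400 L/s.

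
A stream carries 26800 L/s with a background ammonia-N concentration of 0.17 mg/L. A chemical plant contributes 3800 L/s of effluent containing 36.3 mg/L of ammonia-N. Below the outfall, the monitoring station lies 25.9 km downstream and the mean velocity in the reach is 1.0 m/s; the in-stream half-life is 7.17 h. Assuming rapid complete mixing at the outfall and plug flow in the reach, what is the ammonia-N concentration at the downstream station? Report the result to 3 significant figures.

2.32 mg/L

After mixing, C = (26800·0.1700 + 3800·36.30) / 30600 = 142500/30600 = 4.657 mg/L.
Travel time t = 25.9·1000 / 1.0 = 25900 s = 7.194 h.
Half-life 7.17 h → k = ln 2 / 7.17 = 0.09667 h⁻¹ = 2.320 d⁻¹.
After decay, C = 4.657 × e^(−kt) = 4.657 × 0.4988 = 2.323 mg/L.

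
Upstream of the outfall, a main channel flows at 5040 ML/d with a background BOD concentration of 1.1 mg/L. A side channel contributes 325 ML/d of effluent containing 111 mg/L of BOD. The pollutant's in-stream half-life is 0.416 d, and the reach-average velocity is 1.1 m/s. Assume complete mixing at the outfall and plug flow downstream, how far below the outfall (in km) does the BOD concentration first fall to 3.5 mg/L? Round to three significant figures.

Mixed concentration C = ΣQC/ΣQ = (5040·1.100 + 325.0·111.0) / 5365 = 41620/5365 = 7.758 mg/L.
Half-life 0.416 d → k = ln 2 / 0.416 = 1.666 d⁻¹.
Set 7.758·exp(−k·t) = 3.5 → t = ln(7.758/3.5)/k = 41270 s = 11.46 h.
Distance = v·t = 1.1·41270 = 45400 m = 45.40 km.

45.4 km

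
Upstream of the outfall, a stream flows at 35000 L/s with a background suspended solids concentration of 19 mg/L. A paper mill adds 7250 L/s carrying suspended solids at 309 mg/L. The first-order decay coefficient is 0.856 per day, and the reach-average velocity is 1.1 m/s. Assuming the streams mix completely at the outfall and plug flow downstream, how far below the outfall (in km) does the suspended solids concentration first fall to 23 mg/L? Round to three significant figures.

Flow-weighted average: C = (35000·19.00 + 7250·309.0) / 42250 = 2905000/42250 = 68.76 mg/L.
Set 68.76·exp(−k·t) = 23 → t = ln(68.76/23)/k = 110500 s = 30.71 h.
Distance = v·t = 1.1·110500 = 121600 m = 121.6 km.

122 km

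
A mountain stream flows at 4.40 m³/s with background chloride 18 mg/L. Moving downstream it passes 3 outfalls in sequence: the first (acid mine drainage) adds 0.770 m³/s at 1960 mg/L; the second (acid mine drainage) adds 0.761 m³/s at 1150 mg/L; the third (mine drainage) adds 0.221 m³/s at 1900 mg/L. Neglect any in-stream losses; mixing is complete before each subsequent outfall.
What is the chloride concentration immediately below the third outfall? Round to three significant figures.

Below outfall 1: Q → 5.170 m³/s, C = (4.400·18.00 + 0.7700·1960)/5.170 = 307.2 mg/L.
Below outfall 2: Q → 5.931 m³/s, C = (5.170·307.2 + 0.7610·1150)/5.931 = 415.4 mg/L.
Below outfall 3: Q → 6.152 m³/s, C = (5.931·415.4 + 0.2210·1900)/6.152 = 468.7 mg/L.

469 mg/L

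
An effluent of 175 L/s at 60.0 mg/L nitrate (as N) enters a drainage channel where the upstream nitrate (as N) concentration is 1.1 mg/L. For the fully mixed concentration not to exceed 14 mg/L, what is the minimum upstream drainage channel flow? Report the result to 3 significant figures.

624 L/s

Set C_mix = 14: (Q·1.100 + 175.0·60.00) / (Q + 175.0) = 14
→ Q = 175.0·(60.00 − 14)/(14 − 1.100) = 624.0 L/s.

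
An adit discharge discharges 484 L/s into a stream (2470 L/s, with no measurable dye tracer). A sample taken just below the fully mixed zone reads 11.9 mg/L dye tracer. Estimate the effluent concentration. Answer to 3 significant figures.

Mass balance: 2470·0 + 484.0·Cₑ = 2954·11.90
→ Cₑ = (2954·11.90 − 2470·0) / 484.0 = 72.63 mg/L.

72.6 mg/L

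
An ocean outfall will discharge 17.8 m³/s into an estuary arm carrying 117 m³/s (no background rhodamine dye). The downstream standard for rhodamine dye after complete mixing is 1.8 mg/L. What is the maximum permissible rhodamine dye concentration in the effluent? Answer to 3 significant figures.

At the limit, (Qr·Cr + Qe·Cₑ)/(Qr + Qe) = 1.8:
Cₑ = (134.8·1.8 − 117.0·0) / 17.80 = 13.63 mg/L.

13.6 mg/L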